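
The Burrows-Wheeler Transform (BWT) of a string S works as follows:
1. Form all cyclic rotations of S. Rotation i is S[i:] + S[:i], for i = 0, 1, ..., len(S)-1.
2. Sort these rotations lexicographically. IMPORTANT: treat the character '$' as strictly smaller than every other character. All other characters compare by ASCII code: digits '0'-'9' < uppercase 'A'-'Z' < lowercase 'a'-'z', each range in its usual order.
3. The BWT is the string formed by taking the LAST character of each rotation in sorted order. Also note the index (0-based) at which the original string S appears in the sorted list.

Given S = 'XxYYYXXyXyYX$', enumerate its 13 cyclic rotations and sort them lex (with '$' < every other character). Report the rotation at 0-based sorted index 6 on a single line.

Answer: YX$XxYYYXXyXy

Derivation:
All 13 rotations (rotation i = S[i:]+S[:i]):
  rot[0] = XxYYYXXyXyYX$
  rot[1] = xYYYXXyXyYX$X
  rot[2] = YYYXXyXyYX$Xx
  rot[3] = YYXXyXyYX$XxY
  rot[4] = YXXyXyYX$XxYY
  rot[5] = XXyXyYX$XxYYY
  rot[6] = XyXyYX$XxYYYX
  rot[7] = yXyYX$XxYYYXX
  rot[8] = XyYX$XxYYYXXy
  rot[9] = yYX$XxYYYXXyX
  rot[10] = YX$XxYYYXXyXy
  rot[11] = X$XxYYYXXyXyY
  rot[12] = $XxYYYXXyXyYX
Sorted (with $ < everything):
  sorted[0] = $XxYYYXXyXyYX
  sorted[1] = X$XxYYYXXyXyY
  sorted[2] = XXyXyYX$XxYYY
  sorted[3] = XxYYYXXyXyYX$
  sorted[4] = XyXyYX$XxYYYX
  sorted[5] = XyYX$XxYYYXXy
  sorted[6] = YX$XxYYYXXyXy
  sorted[7] = YXXyXyYX$XxYY
  sorted[8] = YYXXyXyYX$XxY
  sorted[9] = YYYXXyXyYX$Xx
  sorted[10] = xYYYXXyXyYX$X
  sorted[11] = yXyYX$XxYYYXX
  sorted[12] = yYX$XxYYYXXyX
sorted[6] = YX$XxYYYXXyXy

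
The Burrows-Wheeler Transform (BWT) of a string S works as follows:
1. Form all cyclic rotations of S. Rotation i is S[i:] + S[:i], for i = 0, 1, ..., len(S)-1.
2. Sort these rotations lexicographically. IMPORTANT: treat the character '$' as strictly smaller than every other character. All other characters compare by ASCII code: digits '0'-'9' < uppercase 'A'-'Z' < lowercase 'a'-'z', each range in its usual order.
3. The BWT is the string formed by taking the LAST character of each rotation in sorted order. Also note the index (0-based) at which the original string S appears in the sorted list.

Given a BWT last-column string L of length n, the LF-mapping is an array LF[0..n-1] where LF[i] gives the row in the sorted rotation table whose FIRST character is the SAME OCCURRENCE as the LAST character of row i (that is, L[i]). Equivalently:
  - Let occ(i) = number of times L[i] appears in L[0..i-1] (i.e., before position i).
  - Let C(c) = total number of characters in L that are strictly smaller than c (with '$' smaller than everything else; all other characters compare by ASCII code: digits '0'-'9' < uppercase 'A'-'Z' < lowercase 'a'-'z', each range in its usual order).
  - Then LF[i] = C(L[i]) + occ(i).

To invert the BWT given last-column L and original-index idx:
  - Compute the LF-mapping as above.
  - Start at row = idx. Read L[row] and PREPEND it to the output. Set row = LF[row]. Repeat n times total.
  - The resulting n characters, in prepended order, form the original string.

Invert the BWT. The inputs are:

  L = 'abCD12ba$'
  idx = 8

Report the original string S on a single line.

LF mapping: 5 7 3 4 1 2 8 6 0
Walk LF starting at row 8, prepending L[row]:
  step 1: row=8, L[8]='$', prepend. Next row=LF[8]=0
  step 2: row=0, L[0]='a', prepend. Next row=LF[0]=5
  step 3: row=5, L[5]='2', prepend. Next row=LF[5]=2
  step 4: row=2, L[2]='C', prepend. Next row=LF[2]=3
  step 5: row=3, L[3]='D', prepend. Next row=LF[3]=4
  step 6: row=4, L[4]='1', prepend. Next row=LF[4]=1
  step 7: row=1, L[1]='b', prepend. Next row=LF[1]=7
  step 8: row=7, L[7]='a', prepend. Next row=LF[7]=6
  step 9: row=6, L[6]='b', prepend. Next row=LF[6]=8
Reversed output: bab1DC2a$

Answer: bab1DC2a$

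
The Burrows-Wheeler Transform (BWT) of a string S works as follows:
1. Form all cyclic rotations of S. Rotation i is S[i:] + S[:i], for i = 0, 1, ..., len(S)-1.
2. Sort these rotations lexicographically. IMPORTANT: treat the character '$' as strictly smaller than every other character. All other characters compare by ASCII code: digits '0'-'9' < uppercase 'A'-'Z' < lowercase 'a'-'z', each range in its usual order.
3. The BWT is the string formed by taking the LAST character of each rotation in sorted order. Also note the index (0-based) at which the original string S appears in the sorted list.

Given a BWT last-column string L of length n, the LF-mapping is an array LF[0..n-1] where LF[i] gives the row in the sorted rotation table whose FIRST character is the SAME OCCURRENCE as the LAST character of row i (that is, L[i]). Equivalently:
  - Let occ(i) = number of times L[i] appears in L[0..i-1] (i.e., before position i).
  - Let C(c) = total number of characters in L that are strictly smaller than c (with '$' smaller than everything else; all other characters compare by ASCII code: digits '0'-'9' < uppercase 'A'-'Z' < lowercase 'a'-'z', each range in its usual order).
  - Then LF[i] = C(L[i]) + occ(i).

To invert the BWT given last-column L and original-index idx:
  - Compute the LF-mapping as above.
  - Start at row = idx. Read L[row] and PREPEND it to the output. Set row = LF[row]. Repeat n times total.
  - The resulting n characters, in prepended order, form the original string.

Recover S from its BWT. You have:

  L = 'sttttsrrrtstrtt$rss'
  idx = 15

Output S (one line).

Answer: tsttrssttrtrsrttrs$

Derivation:
LF mapping: 6 11 12 13 14 7 1 2 3 15 8 16 4 17 18 0 5 9 10
Walk LF starting at row 15, prepending L[row]:
  step 1: row=15, L[15]='$', prepend. Next row=LF[15]=0
  step 2: row=0, L[0]='s', prepend. Next row=LF[0]=6
  step 3: row=6, L[6]='r', prepend. Next row=LF[6]=1
  step 4: row=1, L[1]='t', prepend. Next row=LF[1]=11
  step 5: row=11, L[11]='t', prepend. Next row=LF[11]=16
  step 6: row=16, L[16]='r', prepend. Next row=LF[16]=5
  step 7: row=5, L[5]='s', prepend. Next row=LF[5]=7
  step 8: row=7, L[7]='r', prepend. Next row=LF[7]=2
  step 9: row=2, L[2]='t', prepend. Next row=LF[2]=12
  step 10: row=12, L[12]='r', prepend. Next row=LF[12]=4
  step 11: row=4, L[4]='t', prepend. Next row=LF[4]=14
  step 12: row=14, L[14]='t', prepend. Next row=LF[14]=18
  step 13: row=18, L[18]='s', prepend. Next row=LF[18]=10
  step 14: row=10, L[10]='s', prepend. Next row=LF[10]=8
  step 15: row=8, L[8]='r', prepend. Next row=LF[8]=3
  step 16: row=3, L[3]='t', prepend. Next row=LF[3]=13
  step 17: row=13, L[13]='t', prepend. Next row=LF[13]=17
  step 18: row=17, L[17]='s', prepend. Next row=LF[17]=9
  step 19: row=9, L[9]='t', prepend. Next row=LF[9]=15
Reversed output: tsttrssttrtrsrttrs$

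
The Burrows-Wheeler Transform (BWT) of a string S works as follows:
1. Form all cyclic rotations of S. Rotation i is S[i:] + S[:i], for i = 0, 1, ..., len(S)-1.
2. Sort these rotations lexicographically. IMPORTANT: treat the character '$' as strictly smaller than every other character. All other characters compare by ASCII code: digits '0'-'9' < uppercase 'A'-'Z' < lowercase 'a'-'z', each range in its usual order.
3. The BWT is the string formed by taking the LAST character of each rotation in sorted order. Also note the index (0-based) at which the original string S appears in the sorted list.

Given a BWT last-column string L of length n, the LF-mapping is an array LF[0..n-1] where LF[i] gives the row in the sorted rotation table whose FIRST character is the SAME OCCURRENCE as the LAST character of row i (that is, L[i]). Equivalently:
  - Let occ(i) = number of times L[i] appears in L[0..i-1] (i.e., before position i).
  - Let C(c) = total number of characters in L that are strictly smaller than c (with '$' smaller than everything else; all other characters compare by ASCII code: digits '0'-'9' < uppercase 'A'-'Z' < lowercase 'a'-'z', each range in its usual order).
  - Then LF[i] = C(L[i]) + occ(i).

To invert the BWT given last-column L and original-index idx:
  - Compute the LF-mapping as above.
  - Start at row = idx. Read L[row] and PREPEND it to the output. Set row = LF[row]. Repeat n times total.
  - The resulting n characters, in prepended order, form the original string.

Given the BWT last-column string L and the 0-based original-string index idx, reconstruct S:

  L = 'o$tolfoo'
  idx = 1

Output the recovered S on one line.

LF mapping: 3 0 7 4 2 1 5 6
Walk LF starting at row 1, prepending L[row]:
  step 1: row=1, L[1]='$', prepend. Next row=LF[1]=0
  step 2: row=0, L[0]='o', prepend. Next row=LF[0]=3
  step 3: row=3, L[3]='o', prepend. Next row=LF[3]=4
  step 4: row=4, L[4]='l', prepend. Next row=LF[4]=2
  step 5: row=2, L[2]='t', prepend. Next row=LF[2]=7
  step 6: row=7, L[7]='o', prepend. Next row=LF[7]=6
  step 7: row=6, L[6]='o', prepend. Next row=LF[6]=5
  step 8: row=5, L[5]='f', prepend. Next row=LF[5]=1
Reversed output: footloo$

Answer: footloo$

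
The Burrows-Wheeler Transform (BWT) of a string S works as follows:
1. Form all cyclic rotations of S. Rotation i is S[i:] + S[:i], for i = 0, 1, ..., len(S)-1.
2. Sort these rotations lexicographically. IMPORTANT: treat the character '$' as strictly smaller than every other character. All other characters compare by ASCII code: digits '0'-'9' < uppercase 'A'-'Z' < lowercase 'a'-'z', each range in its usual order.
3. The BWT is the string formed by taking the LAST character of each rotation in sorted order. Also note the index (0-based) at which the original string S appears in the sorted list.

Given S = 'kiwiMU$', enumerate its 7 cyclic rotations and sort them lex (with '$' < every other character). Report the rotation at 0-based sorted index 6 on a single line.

Answer: wiMU$ki

Derivation:
All 7 rotations (rotation i = S[i:]+S[:i]):
  rot[0] = kiwiMU$
  rot[1] = iwiMU$k
  rot[2] = wiMU$ki
  rot[3] = iMU$kiw
  rot[4] = MU$kiwi
  rot[5] = U$kiwiM
  rot[6] = $kiwiMU
Sorted (with $ < everything):
  sorted[0] = $kiwiMU
  sorted[1] = MU$kiwi
  sorted[2] = U$kiwiM
  sorted[3] = iMU$kiw
  sorted[4] = iwiMU$k
  sorted[5] = kiwiMU$
  sorted[6] = wiMU$ki
sorted[6] = wiMU$ki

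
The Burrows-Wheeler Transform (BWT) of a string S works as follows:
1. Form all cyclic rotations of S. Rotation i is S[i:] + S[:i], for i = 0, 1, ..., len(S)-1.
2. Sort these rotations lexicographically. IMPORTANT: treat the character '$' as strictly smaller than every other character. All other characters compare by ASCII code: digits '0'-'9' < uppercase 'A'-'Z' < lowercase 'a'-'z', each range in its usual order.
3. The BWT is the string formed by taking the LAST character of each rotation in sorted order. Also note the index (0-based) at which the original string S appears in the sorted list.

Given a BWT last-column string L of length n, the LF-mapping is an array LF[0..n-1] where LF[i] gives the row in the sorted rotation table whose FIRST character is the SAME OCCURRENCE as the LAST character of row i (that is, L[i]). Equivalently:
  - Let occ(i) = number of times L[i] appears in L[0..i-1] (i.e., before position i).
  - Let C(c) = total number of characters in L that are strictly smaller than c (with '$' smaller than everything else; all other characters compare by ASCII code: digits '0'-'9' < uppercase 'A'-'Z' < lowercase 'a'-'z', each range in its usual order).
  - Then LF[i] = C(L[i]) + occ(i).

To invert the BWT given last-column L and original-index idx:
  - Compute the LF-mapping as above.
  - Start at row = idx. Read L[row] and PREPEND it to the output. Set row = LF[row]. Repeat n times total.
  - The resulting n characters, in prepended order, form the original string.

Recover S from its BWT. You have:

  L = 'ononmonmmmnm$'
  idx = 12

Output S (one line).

LF mapping: 10 6 11 7 1 12 8 2 3 4 9 5 0
Walk LF starting at row 12, prepending L[row]:
  step 1: row=12, L[12]='$', prepend. Next row=LF[12]=0
  step 2: row=0, L[0]='o', prepend. Next row=LF[0]=10
  step 3: row=10, L[10]='n', prepend. Next row=LF[10]=9
  step 4: row=9, L[9]='m', prepend. Next row=LF[9]=4
  step 5: row=4, L[4]='m', prepend. Next row=LF[4]=1
  step 6: row=1, L[1]='n', prepend. Next row=LF[1]=6
  step 7: row=6, L[6]='n', prepend. Next row=LF[6]=8
  step 8: row=8, L[8]='m', prepend. Next row=LF[8]=3
  step 9: row=3, L[3]='n', prepend. Next row=LF[3]=7
  step 10: row=7, L[7]='m', prepend. Next row=LF[7]=2
  step 11: row=2, L[2]='o', prepend. Next row=LF[2]=11
  step 12: row=11, L[11]='m', prepend. Next row=LF[11]=5
  step 13: row=5, L[5]='o', prepend. Next row=LF[5]=12
Reversed output: omomnmnnmmno$

Answer: omomnmnnmmno$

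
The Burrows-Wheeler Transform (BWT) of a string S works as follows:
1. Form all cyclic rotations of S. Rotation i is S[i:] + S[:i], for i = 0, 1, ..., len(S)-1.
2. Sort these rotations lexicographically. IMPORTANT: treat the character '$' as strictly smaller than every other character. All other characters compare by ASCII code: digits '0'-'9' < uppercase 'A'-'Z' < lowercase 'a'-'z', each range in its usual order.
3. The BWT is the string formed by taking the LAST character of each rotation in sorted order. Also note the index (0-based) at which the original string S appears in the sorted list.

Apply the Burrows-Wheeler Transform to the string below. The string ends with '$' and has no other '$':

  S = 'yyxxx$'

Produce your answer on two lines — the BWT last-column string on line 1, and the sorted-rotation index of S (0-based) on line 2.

All 6 rotations (rotation i = S[i:]+S[:i]):
  rot[0] = yyxxx$
  rot[1] = yxxx$y
  rot[2] = xxx$yy
  rot[3] = xx$yyx
  rot[4] = x$yyxx
  rot[5] = $yyxxx
Sorted (with $ < everything):
  sorted[0] = $yyxxx  (last char: 'x')
  sorted[1] = x$yyxx  (last char: 'x')
  sorted[2] = xx$yyx  (last char: 'x')
  sorted[3] = xxx$yy  (last char: 'y')
  sorted[4] = yxxx$y  (last char: 'y')
  sorted[5] = yyxxx$  (last char: '$')
Last column: xxxyy$
Original string S is at sorted index 5

Answer: xxxyy$
5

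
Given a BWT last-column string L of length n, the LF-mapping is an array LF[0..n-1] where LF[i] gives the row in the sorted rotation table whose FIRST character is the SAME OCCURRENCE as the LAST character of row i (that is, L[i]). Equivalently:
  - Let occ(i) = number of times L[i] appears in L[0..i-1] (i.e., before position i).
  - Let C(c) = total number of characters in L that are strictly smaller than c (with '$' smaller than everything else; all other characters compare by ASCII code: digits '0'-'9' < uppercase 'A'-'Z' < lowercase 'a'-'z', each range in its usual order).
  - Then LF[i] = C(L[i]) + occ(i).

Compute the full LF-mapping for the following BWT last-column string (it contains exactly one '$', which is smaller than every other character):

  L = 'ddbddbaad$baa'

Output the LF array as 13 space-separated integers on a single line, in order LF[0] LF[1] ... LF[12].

Answer: 8 9 5 10 11 6 1 2 12 0 7 3 4

Derivation:
Char counts: '$':1, 'a':4, 'b':3, 'd':5
C (first-col start): C('$')=0, C('a')=1, C('b')=5, C('d')=8
L[0]='d': occ=0, LF[0]=C('d')+0=8+0=8
L[1]='d': occ=1, LF[1]=C('d')+1=8+1=9
L[2]='b': occ=0, LF[2]=C('b')+0=5+0=5
L[3]='d': occ=2, LF[3]=C('d')+2=8+2=10
L[4]='d': occ=3, LF[4]=C('d')+3=8+3=11
L[5]='b': occ=1, LF[5]=C('b')+1=5+1=6
L[6]='a': occ=0, LF[6]=C('a')+0=1+0=1
L[7]='a': occ=1, LF[7]=C('a')+1=1+1=2
L[8]='d': occ=4, LF[8]=C('d')+4=8+4=12
L[9]='$': occ=0, LF[9]=C('$')+0=0+0=0
L[10]='b': occ=2, LF[10]=C('b')+2=5+2=7
L[11]='a': occ=2, LF[11]=C('a')+2=1+2=3
L[12]='a': occ=3, LF[12]=C('a')+3=1+3=4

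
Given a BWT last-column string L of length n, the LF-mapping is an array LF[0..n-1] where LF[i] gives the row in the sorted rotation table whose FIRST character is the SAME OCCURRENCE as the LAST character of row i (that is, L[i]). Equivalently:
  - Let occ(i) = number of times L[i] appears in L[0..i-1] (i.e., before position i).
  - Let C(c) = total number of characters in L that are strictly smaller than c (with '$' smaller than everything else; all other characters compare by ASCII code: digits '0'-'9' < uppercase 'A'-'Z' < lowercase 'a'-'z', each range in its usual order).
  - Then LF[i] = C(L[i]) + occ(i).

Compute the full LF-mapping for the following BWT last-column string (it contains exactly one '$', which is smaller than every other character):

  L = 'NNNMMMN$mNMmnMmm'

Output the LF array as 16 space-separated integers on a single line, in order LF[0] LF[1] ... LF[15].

Char counts: '$':1, 'M':5, 'N':5, 'm':4, 'n':1
C (first-col start): C('$')=0, C('M')=1, C('N')=6, C('m')=11, C('n')=15
L[0]='N': occ=0, LF[0]=C('N')+0=6+0=6
L[1]='N': occ=1, LF[1]=C('N')+1=6+1=7
L[2]='N': occ=2, LF[2]=C('N')+2=6+2=8
L[3]='M': occ=0, LF[3]=C('M')+0=1+0=1
L[4]='M': occ=1, LF[4]=C('M')+1=1+1=2
L[5]='M': occ=2, LF[5]=C('M')+2=1+2=3
L[6]='N': occ=3, LF[6]=C('N')+3=6+3=9
L[7]='$': occ=0, LF[7]=C('$')+0=0+0=0
L[8]='m': occ=0, LF[8]=C('m')+0=11+0=11
L[9]='N': occ=4, LF[9]=C('N')+4=6+4=10
L[10]='M': occ=3, LF[10]=C('M')+3=1+3=4
L[11]='m': occ=1, LF[11]=C('m')+1=11+1=12
L[12]='n': occ=0, LF[12]=C('n')+0=15+0=15
L[13]='M': occ=4, LF[13]=C('M')+4=1+4=5
L[14]='m': occ=2, LF[14]=C('m')+2=11+2=13
L[15]='m': occ=3, LF[15]=C('m')+3=11+3=14

Answer: 6 7 8 1 2 3 9 0 11 10 4 12 15 5 13 14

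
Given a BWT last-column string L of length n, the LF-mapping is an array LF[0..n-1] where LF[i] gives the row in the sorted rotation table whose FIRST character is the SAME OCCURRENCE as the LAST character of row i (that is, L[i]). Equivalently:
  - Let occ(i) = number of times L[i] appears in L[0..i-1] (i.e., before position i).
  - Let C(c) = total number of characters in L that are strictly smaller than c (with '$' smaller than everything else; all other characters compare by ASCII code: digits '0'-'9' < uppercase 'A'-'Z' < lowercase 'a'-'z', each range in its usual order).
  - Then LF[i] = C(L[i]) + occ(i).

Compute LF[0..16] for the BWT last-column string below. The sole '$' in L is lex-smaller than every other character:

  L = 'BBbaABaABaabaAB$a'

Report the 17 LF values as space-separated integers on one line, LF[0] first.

Char counts: '$':1, 'A':3, 'B':5, 'a':6, 'b':2
C (first-col start): C('$')=0, C('A')=1, C('B')=4, C('a')=9, C('b')=15
L[0]='B': occ=0, LF[0]=C('B')+0=4+0=4
L[1]='B': occ=1, LF[1]=C('B')+1=4+1=5
L[2]='b': occ=0, LF[2]=C('b')+0=15+0=15
L[3]='a': occ=0, LF[3]=C('a')+0=9+0=9
L[4]='A': occ=0, LF[4]=C('A')+0=1+0=1
L[5]='B': occ=2, LF[5]=C('B')+2=4+2=6
L[6]='a': occ=1, LF[6]=C('a')+1=9+1=10
L[7]='A': occ=1, LF[7]=C('A')+1=1+1=2
L[8]='B': occ=3, LF[8]=C('B')+3=4+3=7
L[9]='a': occ=2, LF[9]=C('a')+2=9+2=11
L[10]='a': occ=3, LF[10]=C('a')+3=9+3=12
L[11]='b': occ=1, LF[11]=C('b')+1=15+1=16
L[12]='a': occ=4, LF[12]=C('a')+4=9+4=13
L[13]='A': occ=2, LF[13]=C('A')+2=1+2=3
L[14]='B': occ=4, LF[14]=C('B')+4=4+4=8
L[15]='$': occ=0, LF[15]=C('$')+0=0+0=0
L[16]='a': occ=5, LF[16]=C('a')+5=9+5=14

Answer: 4 5 15 9 1 6 10 2 7 11 12 16 13 3 8 0 14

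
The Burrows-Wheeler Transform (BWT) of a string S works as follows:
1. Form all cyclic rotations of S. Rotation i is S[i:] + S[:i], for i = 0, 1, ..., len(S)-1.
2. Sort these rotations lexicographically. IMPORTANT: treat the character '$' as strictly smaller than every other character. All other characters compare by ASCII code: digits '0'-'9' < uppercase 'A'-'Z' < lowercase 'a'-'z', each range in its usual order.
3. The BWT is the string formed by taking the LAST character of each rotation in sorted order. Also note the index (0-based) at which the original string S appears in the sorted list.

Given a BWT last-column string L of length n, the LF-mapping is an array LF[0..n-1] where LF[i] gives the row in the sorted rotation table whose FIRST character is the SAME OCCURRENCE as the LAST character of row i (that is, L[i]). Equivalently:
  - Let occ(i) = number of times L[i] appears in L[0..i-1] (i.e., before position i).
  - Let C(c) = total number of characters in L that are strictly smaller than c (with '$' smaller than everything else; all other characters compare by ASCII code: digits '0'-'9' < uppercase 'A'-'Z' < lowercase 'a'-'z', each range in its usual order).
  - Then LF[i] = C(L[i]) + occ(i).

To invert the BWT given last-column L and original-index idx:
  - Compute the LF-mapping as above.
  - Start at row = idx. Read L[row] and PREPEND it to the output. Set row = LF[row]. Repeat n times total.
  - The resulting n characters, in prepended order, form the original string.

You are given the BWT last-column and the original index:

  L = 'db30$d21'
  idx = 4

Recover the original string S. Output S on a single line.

Answer: 31db02d$

Derivation:
LF mapping: 6 5 4 1 0 7 3 2
Walk LF starting at row 4, prepending L[row]:
  step 1: row=4, L[4]='$', prepend. Next row=LF[4]=0
  step 2: row=0, L[0]='d', prepend. Next row=LF[0]=6
  step 3: row=6, L[6]='2', prepend. Next row=LF[6]=3
  step 4: row=3, L[3]='0', prepend. Next row=LF[3]=1
  step 5: row=1, L[1]='b', prepend. Next row=LF[1]=5
  step 6: row=5, L[5]='d', prepend. Next row=LF[5]=7
  step 7: row=7, L[7]='1', prepend. Next row=LF[7]=2
  step 8: row=2, L[2]='3', prepend. Next row=LF[2]=4
Reversed output: 31db02d$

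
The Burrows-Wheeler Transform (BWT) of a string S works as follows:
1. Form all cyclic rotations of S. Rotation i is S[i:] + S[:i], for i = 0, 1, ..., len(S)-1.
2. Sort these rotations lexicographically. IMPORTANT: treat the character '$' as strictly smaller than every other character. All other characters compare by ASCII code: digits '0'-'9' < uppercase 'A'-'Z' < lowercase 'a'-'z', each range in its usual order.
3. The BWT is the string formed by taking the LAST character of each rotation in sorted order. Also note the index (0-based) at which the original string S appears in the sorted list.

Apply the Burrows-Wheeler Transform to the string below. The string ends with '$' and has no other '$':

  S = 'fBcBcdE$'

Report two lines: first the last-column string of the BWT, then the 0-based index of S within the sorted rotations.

All 8 rotations (rotation i = S[i:]+S[:i]):
  rot[0] = fBcBcdE$
  rot[1] = BcBcdE$f
  rot[2] = cBcdE$fB
  rot[3] = BcdE$fBc
  rot[4] = cdE$fBcB
  rot[5] = dE$fBcBc
  rot[6] = E$fBcBcd
  rot[7] = $fBcBcdE
Sorted (with $ < everything):
  sorted[0] = $fBcBcdE  (last char: 'E')
  sorted[1] = BcBcdE$f  (last char: 'f')
  sorted[2] = BcdE$fBc  (last char: 'c')
  sorted[3] = E$fBcBcd  (last char: 'd')
  sorted[4] = cBcdE$fB  (last char: 'B')
  sorted[5] = cdE$fBcB  (last char: 'B')
  sorted[6] = dE$fBcBc  (last char: 'c')
  sorted[7] = fBcBcdE$  (last char: '$')
Last column: EfcdBBc$
Original string S is at sorted index 7

Answer: EfcdBBc$
7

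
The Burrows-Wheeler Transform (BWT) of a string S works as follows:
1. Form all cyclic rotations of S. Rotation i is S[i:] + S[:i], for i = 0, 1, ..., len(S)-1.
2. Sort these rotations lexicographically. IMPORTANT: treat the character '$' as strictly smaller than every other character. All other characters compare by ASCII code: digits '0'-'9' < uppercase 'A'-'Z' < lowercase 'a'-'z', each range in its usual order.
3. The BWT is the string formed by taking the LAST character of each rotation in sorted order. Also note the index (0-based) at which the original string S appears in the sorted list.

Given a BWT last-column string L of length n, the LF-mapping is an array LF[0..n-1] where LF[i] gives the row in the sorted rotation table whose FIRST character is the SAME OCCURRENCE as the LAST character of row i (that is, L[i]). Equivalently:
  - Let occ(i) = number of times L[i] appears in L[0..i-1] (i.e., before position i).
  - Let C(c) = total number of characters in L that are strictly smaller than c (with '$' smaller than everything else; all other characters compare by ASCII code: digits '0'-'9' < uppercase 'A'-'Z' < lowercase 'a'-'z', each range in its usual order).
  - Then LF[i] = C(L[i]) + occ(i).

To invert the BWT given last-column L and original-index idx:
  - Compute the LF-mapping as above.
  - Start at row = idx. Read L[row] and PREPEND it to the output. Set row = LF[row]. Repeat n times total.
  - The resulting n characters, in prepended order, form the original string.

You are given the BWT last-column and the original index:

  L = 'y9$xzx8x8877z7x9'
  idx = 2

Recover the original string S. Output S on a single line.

LF mapping: 13 7 0 9 14 10 4 11 5 6 1 2 15 3 12 8
Walk LF starting at row 2, prepending L[row]:
  step 1: row=2, L[2]='$', prepend. Next row=LF[2]=0
  step 2: row=0, L[0]='y', prepend. Next row=LF[0]=13
  step 3: row=13, L[13]='7', prepend. Next row=LF[13]=3
  step 4: row=3, L[3]='x', prepend. Next row=LF[3]=9
  step 5: row=9, L[9]='8', prepend. Next row=LF[9]=6
  step 6: row=6, L[6]='8', prepend. Next row=LF[6]=4
  step 7: row=4, L[4]='z', prepend. Next row=LF[4]=14
  step 8: row=14, L[14]='x', prepend. Next row=LF[14]=12
  step 9: row=12, L[12]='z', prepend. Next row=LF[12]=15
  step 10: row=15, L[15]='9', prepend. Next row=LF[15]=8
  step 11: row=8, L[8]='8', prepend. Next row=LF[8]=5
  step 12: row=5, L[5]='x', prepend. Next row=LF[5]=10
  step 13: row=10, L[10]='7', prepend. Next row=LF[10]=1
  step 14: row=1, L[1]='9', prepend. Next row=LF[1]=7
  step 15: row=7, L[7]='x', prepend. Next row=LF[7]=11
  step 16: row=11, L[11]='7', prepend. Next row=LF[11]=2
Reversed output: 7x97x89zxz88x7y$

Answer: 7x97x89zxz88x7y$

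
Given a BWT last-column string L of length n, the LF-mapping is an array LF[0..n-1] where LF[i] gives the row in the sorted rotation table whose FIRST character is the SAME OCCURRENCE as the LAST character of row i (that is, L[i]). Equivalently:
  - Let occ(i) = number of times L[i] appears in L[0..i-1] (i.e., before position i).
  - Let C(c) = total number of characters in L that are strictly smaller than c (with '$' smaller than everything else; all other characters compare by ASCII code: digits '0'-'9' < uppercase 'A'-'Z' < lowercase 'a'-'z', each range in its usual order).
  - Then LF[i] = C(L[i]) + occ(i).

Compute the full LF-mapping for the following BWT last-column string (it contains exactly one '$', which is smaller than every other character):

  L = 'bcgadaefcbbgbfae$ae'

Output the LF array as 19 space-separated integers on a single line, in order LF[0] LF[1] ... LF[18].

Answer: 5 9 17 1 11 2 12 15 10 6 7 18 8 16 3 13 0 4 14

Derivation:
Char counts: '$':1, 'a':4, 'b':4, 'c':2, 'd':1, 'e':3, 'f':2, 'g':2
C (first-col start): C('$')=0, C('a')=1, C('b')=5, C('c')=9, C('d')=11, C('e')=12, C('f')=15, C('g')=17
L[0]='b': occ=0, LF[0]=C('b')+0=5+0=5
L[1]='c': occ=0, LF[1]=C('c')+0=9+0=9
L[2]='g': occ=0, LF[2]=C('g')+0=17+0=17
L[3]='a': occ=0, LF[3]=C('a')+0=1+0=1
L[4]='d': occ=0, LF[4]=C('d')+0=11+0=11
L[5]='a': occ=1, LF[5]=C('a')+1=1+1=2
L[6]='e': occ=0, LF[6]=C('e')+0=12+0=12
L[7]='f': occ=0, LF[7]=C('f')+0=15+0=15
L[8]='c': occ=1, LF[8]=C('c')+1=9+1=10
L[9]='b': occ=1, LF[9]=C('b')+1=5+1=6
L[10]='b': occ=2, LF[10]=C('b')+2=5+2=7
L[11]='g': occ=1, LF[11]=C('g')+1=17+1=18
L[12]='b': occ=3, LF[12]=C('b')+3=5+3=8
L[13]='f': occ=1, LF[13]=C('f')+1=15+1=16
L[14]='a': occ=2, LF[14]=C('a')+2=1+2=3
L[15]='e': occ=1, LF[15]=C('e')+1=12+1=13
L[16]='$': occ=0, LF[16]=C('$')+0=0+0=0
L[17]='a': occ=3, LF[17]=C('a')+3=1+3=4
L[18]='e': occ=2, LF[18]=C('e')+2=12+2=14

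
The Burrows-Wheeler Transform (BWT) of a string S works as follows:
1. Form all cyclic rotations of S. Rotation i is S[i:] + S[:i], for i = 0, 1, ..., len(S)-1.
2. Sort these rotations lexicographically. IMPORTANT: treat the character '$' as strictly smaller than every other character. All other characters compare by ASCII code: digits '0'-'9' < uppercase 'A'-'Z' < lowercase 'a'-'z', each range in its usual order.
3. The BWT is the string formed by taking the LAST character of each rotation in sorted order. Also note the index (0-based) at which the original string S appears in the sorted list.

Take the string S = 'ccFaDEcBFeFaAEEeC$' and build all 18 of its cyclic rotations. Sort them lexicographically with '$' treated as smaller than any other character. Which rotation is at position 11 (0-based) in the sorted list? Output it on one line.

All 18 rotations (rotation i = S[i:]+S[:i]):
  rot[0] = ccFaDEcBFeFaAEEeC$
  rot[1] = cFaDEcBFeFaAEEeC$c
  rot[2] = FaDEcBFeFaAEEeC$cc
  rot[3] = aDEcBFeFaAEEeC$ccF
  rot[4] = DEcBFeFaAEEeC$ccFa
  rot[5] = EcBFeFaAEEeC$ccFaD
  rot[6] = cBFeFaAEEeC$ccFaDE
  rot[7] = BFeFaAEEeC$ccFaDEc
  rot[8] = FeFaAEEeC$ccFaDEcB
  rot[9] = eFaAEEeC$ccFaDEcBF
  rot[10] = FaAEEeC$ccFaDEcBFe
  rot[11] = aAEEeC$ccFaDEcBFeF
  rot[12] = AEEeC$ccFaDEcBFeFa
  rot[13] = EEeC$ccFaDEcBFeFaA
  rot[14] = EeC$ccFaDEcBFeFaAE
  rot[15] = eC$ccFaDEcBFeFaAEE
  rot[16] = C$ccFaDEcBFeFaAEEe
  rot[17] = $ccFaDEcBFeFaAEEeC
Sorted (with $ < everything):
  sorted[0] = $ccFaDEcBFeFaAEEeC
  sorted[1] = AEEeC$ccFaDEcBFeFa
  sorted[2] = BFeFaAEEeC$ccFaDEc
  sorted[3] = C$ccFaDEcBFeFaAEEe
  sorted[4] = DEcBFeFaAEEeC$ccFa
  sorted[5] = EEeC$ccFaDEcBFeFaA
  sorted[6] = EcBFeFaAEEeC$ccFaD
  sorted[7] = EeC$ccFaDEcBFeFaAE
  sorted[8] = FaAEEeC$ccFaDEcBFe
  sorted[9] = FaDEcBFeFaAEEeC$cc
  sorted[10] = FeFaAEEeC$ccFaDEcB
  sorted[11] = aAEEeC$ccFaDEcBFeF
  sorted[12] = aDEcBFeFaAEEeC$ccF
  sorted[13] = cBFeFaAEEeC$ccFaDE
  sorted[14] = cFaDEcBFeFaAEEeC$c
  sorted[15] = ccFaDEcBFeFaAEEeC$
  sorted[16] = eC$ccFaDEcBFeFaAEE
  sorted[17] = eFaAEEeC$ccFaDEcBF
sorted[11] = aAEEeC$ccFaDEcBFeF

Answer: aAEEeC$ccFaDEcBFeF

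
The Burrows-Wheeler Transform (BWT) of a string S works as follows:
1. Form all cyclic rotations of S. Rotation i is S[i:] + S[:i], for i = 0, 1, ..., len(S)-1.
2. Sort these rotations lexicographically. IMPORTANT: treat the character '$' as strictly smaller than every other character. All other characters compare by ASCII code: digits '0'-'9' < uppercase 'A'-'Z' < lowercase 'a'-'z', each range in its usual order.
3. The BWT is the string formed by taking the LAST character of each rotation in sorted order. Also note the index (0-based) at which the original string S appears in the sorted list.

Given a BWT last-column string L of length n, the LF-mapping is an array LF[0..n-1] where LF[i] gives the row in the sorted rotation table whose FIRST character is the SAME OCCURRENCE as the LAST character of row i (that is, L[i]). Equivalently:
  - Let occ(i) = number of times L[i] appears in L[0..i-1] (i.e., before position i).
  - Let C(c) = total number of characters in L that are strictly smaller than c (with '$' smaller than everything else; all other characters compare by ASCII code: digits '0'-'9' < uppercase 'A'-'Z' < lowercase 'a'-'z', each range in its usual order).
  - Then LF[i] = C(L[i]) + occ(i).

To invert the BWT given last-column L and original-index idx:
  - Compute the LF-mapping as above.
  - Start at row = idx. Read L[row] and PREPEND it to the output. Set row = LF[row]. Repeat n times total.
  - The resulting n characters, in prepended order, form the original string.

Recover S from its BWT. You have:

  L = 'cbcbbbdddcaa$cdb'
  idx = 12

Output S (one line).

Answer: dbbbbaccacdbddc$

Derivation:
LF mapping: 8 3 9 4 5 6 12 13 14 10 1 2 0 11 15 7
Walk LF starting at row 12, prepending L[row]:
  step 1: row=12, L[12]='$', prepend. Next row=LF[12]=0
  step 2: row=0, L[0]='c', prepend. Next row=LF[0]=8
  step 3: row=8, L[8]='d', prepend. Next row=LF[8]=14
  step 4: row=14, L[14]='d', prepend. Next row=LF[14]=15
  step 5: row=15, L[15]='b', prepend. Next row=LF[15]=7
  step 6: row=7, L[7]='d', prepend. Next row=LF[7]=13
  step 7: row=13, L[13]='c', prepend. Next row=LF[13]=11
  step 8: row=11, L[11]='a', prepend. Next row=LF[11]=2
  step 9: row=2, L[2]='c', prepend. Next row=LF[2]=9
  step 10: row=9, L[9]='c', prepend. Next row=LF[9]=10
  step 11: row=10, L[10]='a', prepend. Next row=LF[10]=1
  step 12: row=1, L[1]='b', prepend. Next row=LF[1]=3
  step 13: row=3, L[3]='b', prepend. Next row=LF[3]=4
  step 14: row=4, L[4]='b', prepend. Next row=LF[4]=5
  step 15: row=5, L[5]='b', prepend. Next row=LF[5]=6
  step 16: row=6, L[6]='d', prepend. Next row=LF[6]=12
Reversed output: dbbbbaccacdbddc$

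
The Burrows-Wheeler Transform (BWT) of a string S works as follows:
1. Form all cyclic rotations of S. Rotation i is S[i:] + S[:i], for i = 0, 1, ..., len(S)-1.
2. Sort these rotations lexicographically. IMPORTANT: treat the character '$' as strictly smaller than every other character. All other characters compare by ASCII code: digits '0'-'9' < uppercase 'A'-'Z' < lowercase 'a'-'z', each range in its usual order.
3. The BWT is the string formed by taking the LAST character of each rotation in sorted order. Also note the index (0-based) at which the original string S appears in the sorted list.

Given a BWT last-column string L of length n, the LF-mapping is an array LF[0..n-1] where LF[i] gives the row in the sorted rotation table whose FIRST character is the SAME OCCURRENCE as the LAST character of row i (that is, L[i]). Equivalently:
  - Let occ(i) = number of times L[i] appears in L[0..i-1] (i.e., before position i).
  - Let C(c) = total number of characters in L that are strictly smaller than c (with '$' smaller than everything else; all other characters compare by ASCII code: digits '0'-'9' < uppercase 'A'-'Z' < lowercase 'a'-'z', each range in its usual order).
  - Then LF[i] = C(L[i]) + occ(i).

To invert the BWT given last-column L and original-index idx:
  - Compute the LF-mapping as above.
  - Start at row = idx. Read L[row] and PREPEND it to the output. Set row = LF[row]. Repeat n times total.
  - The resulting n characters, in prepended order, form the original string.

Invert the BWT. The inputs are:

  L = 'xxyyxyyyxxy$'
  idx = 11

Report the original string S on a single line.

LF mapping: 1 2 6 7 3 8 9 10 4 5 11 0
Walk LF starting at row 11, prepending L[row]:
  step 1: row=11, L[11]='$', prepend. Next row=LF[11]=0
  step 2: row=0, L[0]='x', prepend. Next row=LF[0]=1
  step 3: row=1, L[1]='x', prepend. Next row=LF[1]=2
  step 4: row=2, L[2]='y', prepend. Next row=LF[2]=6
  step 5: row=6, L[6]='y', prepend. Next row=LF[6]=9
  step 6: row=9, L[9]='x', prepend. Next row=LF[9]=5
  step 7: row=5, L[5]='y', prepend. Next row=LF[5]=8
  step 8: row=8, L[8]='x', prepend. Next row=LF[8]=4
  step 9: row=4, L[4]='x', prepend. Next row=LF[4]=3
  step 10: row=3, L[3]='y', prepend. Next row=LF[3]=7
  step 11: row=7, L[7]='y', prepend. Next row=LF[7]=10
  step 12: row=10, L[10]='y', prepend. Next row=LF[10]=11
Reversed output: yyyxxyxyyxx$

Answer: yyyxxyxyyxx$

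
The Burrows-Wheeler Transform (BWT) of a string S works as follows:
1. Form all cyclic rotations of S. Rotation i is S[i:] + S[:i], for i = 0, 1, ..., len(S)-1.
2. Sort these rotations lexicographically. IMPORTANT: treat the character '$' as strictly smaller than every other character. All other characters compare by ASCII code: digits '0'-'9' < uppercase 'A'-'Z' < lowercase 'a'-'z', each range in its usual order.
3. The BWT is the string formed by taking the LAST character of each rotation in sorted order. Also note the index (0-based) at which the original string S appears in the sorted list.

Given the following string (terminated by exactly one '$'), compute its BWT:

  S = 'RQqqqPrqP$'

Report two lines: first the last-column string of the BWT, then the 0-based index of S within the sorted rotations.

Answer: PqqR$rqqQP
4

Derivation:
All 10 rotations (rotation i = S[i:]+S[:i]):
  rot[0] = RQqqqPrqP$
  rot[1] = QqqqPrqP$R
  rot[2] = qqqPrqP$RQ
  rot[3] = qqPrqP$RQq
  rot[4] = qPrqP$RQqq
  rot[5] = PrqP$RQqqq
  rot[6] = rqP$RQqqqP
  rot[7] = qP$RQqqqPr
  rot[8] = P$RQqqqPrq
  rot[9] = $RQqqqPrqP
Sorted (with $ < everything):
  sorted[0] = $RQqqqPrqP  (last char: 'P')
  sorted[1] = P$RQqqqPrq  (last char: 'q')
  sorted[2] = PrqP$RQqqq  (last char: 'q')
  sorted[3] = QqqqPrqP$R  (last char: 'R')
  sorted[4] = RQqqqPrqP$  (last char: '$')
  sorted[5] = qP$RQqqqPr  (last char: 'r')
  sorted[6] = qPrqP$RQqq  (last char: 'q')
  sorted[7] = qqPrqP$RQq  (last char: 'q')
  sorted[8] = qqqPrqP$RQ  (last char: 'Q')
  sorted[9] = rqP$RQqqqP  (last char: 'P')
Last column: PqqR$rqqQP
Original string S is at sorted index 4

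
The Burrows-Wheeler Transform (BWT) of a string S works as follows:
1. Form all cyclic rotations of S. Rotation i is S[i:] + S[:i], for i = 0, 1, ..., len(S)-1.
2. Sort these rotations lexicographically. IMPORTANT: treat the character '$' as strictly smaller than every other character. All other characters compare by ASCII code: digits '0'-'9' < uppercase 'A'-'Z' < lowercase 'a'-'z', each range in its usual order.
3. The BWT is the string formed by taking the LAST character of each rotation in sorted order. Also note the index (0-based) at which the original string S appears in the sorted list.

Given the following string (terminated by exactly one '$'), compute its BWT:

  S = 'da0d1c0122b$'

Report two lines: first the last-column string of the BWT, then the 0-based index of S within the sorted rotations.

Answer: bca0d12d210$
11

Derivation:
All 12 rotations (rotation i = S[i:]+S[:i]):
  rot[0] = da0d1c0122b$
  rot[1] = a0d1c0122b$d
  rot[2] = 0d1c0122b$da
  rot[3] = d1c0122b$da0
  rot[4] = 1c0122b$da0d
  rot[5] = c0122b$da0d1
  rot[6] = 0122b$da0d1c
  rot[7] = 122b$da0d1c0
  rot[8] = 22b$da0d1c01
  rot[9] = 2b$da0d1c012
  rot[10] = b$da0d1c0122
  rot[11] = $da0d1c0122b
Sorted (with $ < everything):
  sorted[0] = $da0d1c0122b  (last char: 'b')
  sorted[1] = 0122b$da0d1c  (last char: 'c')
  sorted[2] = 0d1c0122b$da  (last char: 'a')
  sorted[3] = 122b$da0d1c0  (last char: '0')
  sorted[4] = 1c0122b$da0d  (last char: 'd')
  sorted[5] = 22b$da0d1c01  (last char: '1')
  sorted[6] = 2b$da0d1c012  (last char: '2')
  sorted[7] = a0d1c0122b$d  (last char: 'd')
  sorted[8] = b$da0d1c0122  (last char: '2')
  sorted[9] = c0122b$da0d1  (last char: '1')
  sorted[10] = d1c0122b$da0  (last char: '0')
  sorted[11] = da0d1c0122b$  (last char: '$')
Last column: bca0d12d210$
Original string S is at sorted index 11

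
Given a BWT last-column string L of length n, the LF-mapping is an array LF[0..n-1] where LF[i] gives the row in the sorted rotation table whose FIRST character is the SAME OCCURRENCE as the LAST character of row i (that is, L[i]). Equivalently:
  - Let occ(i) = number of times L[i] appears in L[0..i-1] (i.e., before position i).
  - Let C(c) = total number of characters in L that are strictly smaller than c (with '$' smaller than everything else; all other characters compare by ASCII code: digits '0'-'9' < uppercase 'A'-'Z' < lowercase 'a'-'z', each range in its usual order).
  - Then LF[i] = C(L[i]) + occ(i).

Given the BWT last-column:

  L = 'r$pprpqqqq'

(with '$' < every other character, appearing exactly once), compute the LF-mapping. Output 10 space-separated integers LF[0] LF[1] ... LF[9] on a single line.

Answer: 8 0 1 2 9 3 4 5 6 7

Derivation:
Char counts: '$':1, 'p':3, 'q':4, 'r':2
C (first-col start): C('$')=0, C('p')=1, C('q')=4, C('r')=8
L[0]='r': occ=0, LF[0]=C('r')+0=8+0=8
L[1]='$': occ=0, LF[1]=C('$')+0=0+0=0
L[2]='p': occ=0, LF[2]=C('p')+0=1+0=1
L[3]='p': occ=1, LF[3]=C('p')+1=1+1=2
L[4]='r': occ=1, LF[4]=C('r')+1=8+1=9
L[5]='p': occ=2, LF[5]=C('p')+2=1+2=3
L[6]='q': occ=0, LF[6]=C('q')+0=4+0=4
L[7]='q': occ=1, LF[7]=C('q')+1=4+1=5
L[8]='q': occ=2, LF[8]=C('q')+2=4+2=6
L[9]='q': occ=3, LF[9]=C('q')+3=4+3=7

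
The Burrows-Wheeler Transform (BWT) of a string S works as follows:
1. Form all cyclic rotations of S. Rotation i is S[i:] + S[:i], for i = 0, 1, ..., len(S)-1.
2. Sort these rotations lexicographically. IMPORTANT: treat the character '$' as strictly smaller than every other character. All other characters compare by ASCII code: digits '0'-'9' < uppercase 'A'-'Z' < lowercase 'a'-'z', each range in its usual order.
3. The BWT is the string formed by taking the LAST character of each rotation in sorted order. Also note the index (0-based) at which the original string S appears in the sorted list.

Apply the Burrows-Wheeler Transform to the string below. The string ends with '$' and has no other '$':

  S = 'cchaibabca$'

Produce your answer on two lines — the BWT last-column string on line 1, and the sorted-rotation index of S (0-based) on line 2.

Answer: acbhiab$cca
7

Derivation:
All 11 rotations (rotation i = S[i:]+S[:i]):
  rot[0] = cchaibabca$
  rot[1] = chaibabca$c
  rot[2] = haibabca$cc
  rot[3] = aibabca$cch
  rot[4] = ibabca$ccha
  rot[5] = babca$cchai
  rot[6] = abca$cchaib
  rot[7] = bca$cchaiba
  rot[8] = ca$cchaibab
  rot[9] = a$cchaibabc
  rot[10] = $cchaibabca
Sorted (with $ < everything):
  sorted[0] = $cchaibabca  (last char: 'a')
  sorted[1] = a$cchaibabc  (last char: 'c')
  sorted[2] = abca$cchaib  (last char: 'b')
  sorted[3] = aibabca$cch  (last char: 'h')
  sorted[4] = babca$cchai  (last char: 'i')
  sorted[5] = bca$cchaiba  (last char: 'a')
  sorted[6] = ca$cchaibab  (last char: 'b')
  sorted[7] = cchaibabca$  (last char: '$')
  sorted[8] = chaibabca$c  (last char: 'c')
  sorted[9] = haibabca$cc  (last char: 'c')
  sorted[10] = ibabca$ccha  (last char: 'a')
Last column: acbhiab$cca
Original string S is at sorted index 7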